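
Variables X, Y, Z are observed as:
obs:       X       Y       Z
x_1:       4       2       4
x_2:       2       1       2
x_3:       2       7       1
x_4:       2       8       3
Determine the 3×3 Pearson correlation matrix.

Step 1 — column means:
  mean(X) = (4 + 2 + 2 + 2) / 4 = 10/4 = 2.5
  mean(Y) = (2 + 1 + 7 + 8) / 4 = 18/4 = 4.5
  mean(Z) = (4 + 2 + 1 + 3) / 4 = 10/4 = 2.5

Step 2 — sample variances and covariances s[i,j] = (1/(n-1)) · Σ_k (x_{k,i} - mean_i) · (x_{k,j} - mean_j), with n-1 = 3:
  s[X,X] = ((1.5)·(1.5) + (-0.5)·(-0.5) + (-0.5)·(-0.5) + (-0.5)·(-0.5)) / 3 = 3/3 = 1
  s[X,Y] = ((1.5)·(-2.5) + (-0.5)·(-3.5) + (-0.5)·(2.5) + (-0.5)·(3.5)) / 3 = -5/3 = -1.6667
  s[X,Z] = ((1.5)·(1.5) + (-0.5)·(-0.5) + (-0.5)·(-1.5) + (-0.5)·(0.5)) / 3 = 3/3 = 1
  s[Y,Y] = ((-2.5)·(-2.5) + (-3.5)·(-3.5) + (2.5)·(2.5) + (3.5)·(3.5)) / 3 = 37/3 = 12.3333
  s[Y,Z] = ((-2.5)·(1.5) + (-3.5)·(-0.5) + (2.5)·(-1.5) + (3.5)·(0.5)) / 3 = -4/3 = -1.3333
  s[Z,Z] = ((1.5)·(1.5) + (-0.5)·(-0.5) + (-1.5)·(-1.5) + (0.5)·(0.5)) / 3 = 5/3 = 1.6667
  Sample standard deviations s_i = √(s[i,i]):
  s(X) = √(1) = 1
  s(Y) = √(12.3333) = 3.5119
  s(Z) = √(1.6667) = 1.291

Step 3 — r_{ij} = s_{ij} / (s_i · s_j):
  r[X,X] = 1 (diagonal).
  r[X,Y] = -1.6667 / (1 · 3.5119) = -1.6667 / 3.5119 = -0.4746
  r[X,Z] = 1 / (1 · 1.291) = 1 / 1.291 = 0.7746
  r[Y,Y] = 1 (diagonal).
  r[Y,Z] = -1.3333 / (3.5119 · 1.291) = -1.3333 / 4.5338 = -0.2941
  r[Z,Z] = 1 (diagonal).

R is symmetric with unit diagonal. Assembling:

R = [[1, -0.4746, 0.7746],
 [-0.4746, 1, -0.2941],
 [0.7746, -0.2941, 1]]


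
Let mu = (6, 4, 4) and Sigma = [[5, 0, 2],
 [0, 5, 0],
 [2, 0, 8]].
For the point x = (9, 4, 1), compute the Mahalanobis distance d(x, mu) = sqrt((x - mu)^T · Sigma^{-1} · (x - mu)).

Step 1 — centre the observation: (x - mu) = (3, 0, -3).

Step 2 — invert Sigma (cofactor / det for 3×3, or solve directly):
  Sigma^{-1} = [[0.2222, 0, -0.0556],
 [0, 0.2, 0],
 [-0.0556, 0, 0.1389]].

Step 3 — form the quadratic (x - mu)^T · Sigma^{-1} · (x - mu):
  Sigma^{-1} · (x - mu) = (0.8333, 0, -0.5833).
  (x - mu)^T · [Sigma^{-1} · (x - mu)] = (3)·(0.8333) + (0)·(0) + (-3)·(-0.5833) = 4.25.

Step 4 — take square root: d = √(4.25) ≈ 2.0616.

d(x, mu) = √(4.25) ≈ 2.0616


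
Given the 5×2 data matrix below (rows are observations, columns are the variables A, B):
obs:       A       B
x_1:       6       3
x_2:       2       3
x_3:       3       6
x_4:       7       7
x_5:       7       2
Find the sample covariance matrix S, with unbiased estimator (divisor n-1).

Step 1 — column means:
  mean(A) = (6 + 2 + 3 + 7 + 7) / 5 = 25/5 = 5
  mean(B) = (3 + 3 + 6 + 7 + 2) / 5 = 21/5 = 4.2

Step 2 — sample covariance S[i,j] = (1/(n-1)) · Σ_k (x_{k,i} - mean_i) · (x_{k,j} - mean_j), with n-1 = 4.
  S[A,A] = ((1)·(1) + (-3)·(-3) + (-2)·(-2) + (2)·(2) + (2)·(2)) / 4 = 22/4 = 5.5
  S[A,B] = ((1)·(-1.2) + (-3)·(-1.2) + (-2)·(1.8) + (2)·(2.8) + (2)·(-2.2)) / 4 = 0/4 = 0
  S[B,B] = ((-1.2)·(-1.2) + (-1.2)·(-1.2) + (1.8)·(1.8) + (2.8)·(2.8) + (-2.2)·(-2.2)) / 4 = 18.8/4 = 4.7

S is symmetric (S[j,i] = S[i,j]). Assembling:

S = [[5.5, 0],
 [0, 4.7]]


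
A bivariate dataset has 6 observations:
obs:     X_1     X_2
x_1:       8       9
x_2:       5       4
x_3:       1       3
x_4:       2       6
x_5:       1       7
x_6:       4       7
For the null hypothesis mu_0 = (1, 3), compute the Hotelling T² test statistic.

Step 1 — sample mean vector:
  mean(X_1) = (8 + 5 + 1 + 2 + 1 + 4) / 6 = 21/6 = 3.5
  mean(X_2) = (9 + 4 + 3 + 6 + 7 + 7) / 6 = 36/6 = 6
  x̄ = (3.5, 6),  deviation x̄ - mu_0 = (3.5, 6) - (1, 3) = (2.5, 3).

Step 2 — sample covariance matrix, S[i,j] = (1/(n-1)) · Σ_k (x_{k,i} - mean_i) · (x_{k,j} - mean_j), divisor n-1 = 5:
  S[X_1,X_1] = ((4.5)·(4.5) + (1.5)·(1.5) + (-2.5)·(-2.5) + (-1.5)·(-1.5) + (-2.5)·(-2.5) + (0.5)·(0.5)) / 5 = 37.5/5 = 7.5
  S[X_1,X_2] = ((4.5)·(3) + (1.5)·(-2) + (-2.5)·(-3) + (-1.5)·(0) + (-2.5)·(1) + (0.5)·(1)) / 5 = 16/5 = 3.2
  S[X_2,X_2] = ((3)·(3) + (-2)·(-2) + (-3)·(-3) + (0)·(0) + (1)·(1) + (1)·(1)) / 5 = 24/5 = 4.8
  S = [[7.5, 3.2],
 [3.2, 4.8]].

Step 3 — invert S. det(S) = 7.5·4.8 - (3.2)² = 25.76.
  S^{-1} = (1/det) · [[d, -b], [-b, a]] = [[0.1863, -0.1242],
 [-0.1242, 0.2911]].

Step 4 — quadratic form (x̄ - mu_0)^T · S^{-1} · (x̄ - mu_0):
  S^{-1} · (x̄ - mu_0) = (0.0932, 0.5629),
  (x̄ - mu_0)^T · [...] = (2.5)·(0.0932) + (3)·(0.5629) = 1.9216.

Step 5 — scale by n: T² = 6 · 1.9216 = 11.5295.

T² ≈ 11.5295


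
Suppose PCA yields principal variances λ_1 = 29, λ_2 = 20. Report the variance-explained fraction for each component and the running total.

Step 1 — total variance = trace(Sigma) = Σ λ_i = 29 + 20 = 49.

Step 2 — fraction explained by component i = λ_i / Σ λ:
  PC1: 29/49 = 0.5918
  PC2: 20/49 = 0.4082

Step 3 — cumulative fraction after k components = (λ_1 + ... + λ_k) / Σ λ:
  k = 1: 29/49 = 0.5918
  k = 2: (29 + 20)/49 = 49/49 = 1

Summary (fraction, with percent):

explained: PC1 0.5918 (59.18%), PC2 0.4082 (40.82%);  cumulative: 0.5918, 1


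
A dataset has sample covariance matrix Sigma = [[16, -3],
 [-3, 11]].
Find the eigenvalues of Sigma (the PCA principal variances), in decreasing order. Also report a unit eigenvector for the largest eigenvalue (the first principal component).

Step 1 — characteristic polynomial of 2×2 Sigma:
  det(Sigma - λI) = λ² - trace · λ + det = 0.
  trace = 16 + 11 = 27, det = 16·11 - (-3)² = 167.
Step 2 — discriminant:
  Δ = trace² - 4·det = 729 - 668 = 61.
Step 3 — eigenvalues:
  λ = (trace ± √Δ)/2 = (27 ± 7.8102)/2,
  λ_1 = 17.4051,  λ_2 = 9.5949.

Step 4 — unit eigenvector for λ_1: solve (Sigma - λ_1 I)v = 0. First row:
  (16 - 17.4051)·v_x + (-3)·v_y = 0, i.e. (-1.4051)·v_x + (-3)·v_y = 0,
  so v ∝ (b, λ_1 - a) = (-3, 1.4051); multiply by -1 so the first entry is positive: u = (3, -1.4051).
  ||u|| = √((3)² + (-1.4051)²) = √(10.9744) ≈ 3.3128,
  v_1 = u/||u|| ≈ (0.9056, -0.4242) (||v_1|| = 1).

λ_1 = 17.4051,  λ_2 = 9.5949;  v_1 ≈ (0.9056, -0.4242)


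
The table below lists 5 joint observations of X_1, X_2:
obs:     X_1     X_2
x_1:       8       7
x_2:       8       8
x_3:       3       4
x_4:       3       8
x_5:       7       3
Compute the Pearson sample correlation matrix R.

Step 1 — column means:
  mean(X_1) = (8 + 8 + 3 + 3 + 7) / 5 = 29/5 = 5.8
  mean(X_2) = (7 + 8 + 4 + 8 + 3) / 5 = 30/5 = 6

Step 2 — sample variances and covariances s[i,j] = (1/(n-1)) · Σ_k (x_{k,i} - mean_i) · (x_{k,j} - mean_j), with n-1 = 4:
  s[X_1,X_1] = ((2.2)·(2.2) + (2.2)·(2.2) + (-2.8)·(-2.8) + (-2.8)·(-2.8) + (1.2)·(1.2)) / 4 = 26.8/4 = 6.7
  s[X_1,X_2] = ((2.2)·(1) + (2.2)·(2) + (-2.8)·(-2) + (-2.8)·(2) + (1.2)·(-3)) / 4 = 3/4 = 0.75
  s[X_2,X_2] = ((1)·(1) + (2)·(2) + (-2)·(-2) + (2)·(2) + (-3)·(-3)) / 4 = 22/4 = 5.5
  Sample standard deviations s_i = √(s[i,i]):
  s(X_1) = √(6.7) = 2.5884
  s(X_2) = √(5.5) = 2.3452

Step 3 — r_{ij} = s_{ij} / (s_i · s_j):
  r[X_1,X_1] = 1 (diagonal).
  r[X_1,X_2] = 0.75 / (2.5884 · 2.3452) = 0.75 / 6.0704 = 0.1235
  r[X_2,X_2] = 1 (diagonal).

R is symmetric with unit diagonal. Assembling:

R = [[1, 0.1235],
 [0.1235, 1]]


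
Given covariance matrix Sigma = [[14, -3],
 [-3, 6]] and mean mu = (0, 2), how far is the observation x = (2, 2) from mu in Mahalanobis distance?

Step 1 — centre the observation: (x - mu) = (2, 0).

Step 2 — invert Sigma. det(Sigma) = 14·6 - (-3)² = 75.
  Sigma^{-1} = (1/det) · [[d, -b], [-b, a]] = [[0.08, 0.04],
 [0.04, 0.1867]].

Step 3 — form the quadratic (x - mu)^T · Sigma^{-1} · (x - mu):
  Sigma^{-1} · (x - mu) = (0.16, 0.08).
  (x - mu)^T · [Sigma^{-1} · (x - mu)] = (2)·(0.16) + (0)·(0.08) = 0.32.

Step 4 — take square root: d = √(0.32) ≈ 0.5657.

d(x, mu) = √(0.32) ≈ 0.5657


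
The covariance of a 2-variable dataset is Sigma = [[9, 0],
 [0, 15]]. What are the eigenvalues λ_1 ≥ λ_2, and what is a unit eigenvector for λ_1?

Step 1 — characteristic polynomial of 2×2 Sigma:
  det(Sigma - λI) = λ² - trace · λ + det = 0.
  trace = 9 + 15 = 24, det = 9·15 - (0)² = 135.
Step 2 — discriminant:
  Δ = trace² - 4·det = 576 - 540 = 36.
Step 3 — eigenvalues:
  λ = (trace ± √Δ)/2 = (24 ± 6)/2,
  λ_1 = 15,  λ_2 = 9.

Step 4 — unit eigenvector for λ_1: Sigma is diagonal, so its eigenvectors are the coordinate axes. λ_1 = 15 is the diagonal entry on the second coordinate axis, hence
  v_1 = (0, 1) (||v_1|| = 1).

λ_1 = 15,  λ_2 = 9;  v_1 ≈ (0, 1)


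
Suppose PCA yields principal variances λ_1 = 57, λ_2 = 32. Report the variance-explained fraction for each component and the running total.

Step 1 — total variance = trace(Sigma) = Σ λ_i = 57 + 32 = 89.

Step 2 — fraction explained by component i = λ_i / Σ λ:
  PC1: 57/89 = 0.6404
  PC2: 32/89 = 0.3596

Step 3 — cumulative fraction after k components = (λ_1 + ... + λ_k) / Σ λ:
  k = 1: 57/89 = 0.6404
  k = 2: (57 + 32)/89 = 89/89 = 1

Summary (fraction, with percent):

explained: PC1 0.6404 (64.04%), PC2 0.3596 (35.96%);  cumulative: 0.6404, 1


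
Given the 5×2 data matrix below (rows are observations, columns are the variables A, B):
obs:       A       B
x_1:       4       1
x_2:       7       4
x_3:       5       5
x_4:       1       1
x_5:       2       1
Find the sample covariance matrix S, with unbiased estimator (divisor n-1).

Step 1 — column means:
  mean(A) = (4 + 7 + 5 + 1 + 2) / 5 = 19/5 = 3.8
  mean(B) = (1 + 4 + 5 + 1 + 1) / 5 = 12/5 = 2.4

Step 2 — sample covariance S[i,j] = (1/(n-1)) · Σ_k (x_{k,i} - mean_i) · (x_{k,j} - mean_j), with n-1 = 4.
  S[A,A] = ((0.2)·(0.2) + (3.2)·(3.2) + (1.2)·(1.2) + (-2.8)·(-2.8) + (-1.8)·(-1.8)) / 4 = 22.8/4 = 5.7
  S[A,B] = ((0.2)·(-1.4) + (3.2)·(1.6) + (1.2)·(2.6) + (-2.8)·(-1.4) + (-1.8)·(-1.4)) / 4 = 14.4/4 = 3.6
  S[B,B] = ((-1.4)·(-1.4) + (1.6)·(1.6) + (2.6)·(2.6) + (-1.4)·(-1.4) + (-1.4)·(-1.4)) / 4 = 15.2/4 = 3.8

S is symmetric (S[j,i] = S[i,j]). Assembling:

S = [[5.7, 3.6],
 [3.6, 3.8]]


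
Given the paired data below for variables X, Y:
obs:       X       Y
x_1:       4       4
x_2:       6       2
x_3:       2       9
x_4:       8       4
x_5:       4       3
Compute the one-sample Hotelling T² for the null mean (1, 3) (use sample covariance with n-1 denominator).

Step 1 — sample mean vector:
  mean(X) = (4 + 6 + 2 + 8 + 4) / 5 = 24/5 = 4.8
  mean(Y) = (4 + 2 + 9 + 4 + 3) / 5 = 22/5 = 4.4
  x̄ = (4.8, 4.4),  deviation x̄ - mu_0 = (4.8, 4.4) - (1, 3) = (3.8, 1.4).

Step 2 — sample covariance matrix, S[i,j] = (1/(n-1)) · Σ_k (x_{k,i} - mean_i) · (x_{k,j} - mean_j), divisor n-1 = 4:
  S[X,X] = ((-0.8)·(-0.8) + (1.2)·(1.2) + (-2.8)·(-2.8) + (3.2)·(3.2) + (-0.8)·(-0.8)) / 4 = 20.8/4 = 5.2
  S[X,Y] = ((-0.8)·(-0.4) + (1.2)·(-2.4) + (-2.8)·(4.6) + (3.2)·(-0.4) + (-0.8)·(-1.4)) / 4 = -15.6/4 = -3.9
  S[Y,Y] = ((-0.4)·(-0.4) + (-2.4)·(-2.4) + (4.6)·(4.6) + (-0.4)·(-0.4) + (-1.4)·(-1.4)) / 4 = 29.2/4 = 7.3
  S = [[5.2, -3.9],
 [-3.9, 7.3]].

Step 3 — invert S. det(S) = 5.2·7.3 - (-3.9)² = 22.75.
  S^{-1} = (1/det) · [[d, -b], [-b, a]] = [[0.3209, 0.1714],
 [0.1714, 0.2286]].

Step 4 — quadratic form (x̄ - mu_0)^T · S^{-1} · (x̄ - mu_0):
  S^{-1} · (x̄ - mu_0) = (1.4593, 0.9714),
  (x̄ - mu_0)^T · [...] = (3.8)·(1.4593) + (1.4)·(0.9714) = 6.9055.

Step 5 — scale by n: T² = 5 · 6.9055 = 34.5275.

T² ≈ 34.5275


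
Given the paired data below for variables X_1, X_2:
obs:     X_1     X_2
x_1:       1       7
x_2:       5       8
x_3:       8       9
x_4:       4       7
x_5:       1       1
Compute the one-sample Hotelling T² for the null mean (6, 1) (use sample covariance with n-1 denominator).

Step 1 — sample mean vector:
  mean(X_1) = (1 + 5 + 8 + 4 + 1) / 5 = 19/5 = 3.8
  mean(X_2) = (7 + 8 + 9 + 7 + 1) / 5 = 32/5 = 6.4
  x̄ = (3.8, 6.4),  deviation x̄ - mu_0 = (3.8, 6.4) - (6, 1) = (-2.2, 5.4).

Step 2 — sample covariance matrix, S[i,j] = (1/(n-1)) · Σ_k (x_{k,i} - mean_i) · (x_{k,j} - mean_j), divisor n-1 = 4:
  S[X_1,X_1] = ((-2.8)·(-2.8) + (1.2)·(1.2) + (4.2)·(4.2) + (0.2)·(0.2) + (-2.8)·(-2.8)) / 4 = 34.8/4 = 8.7
  S[X_1,X_2] = ((-2.8)·(0.6) + (1.2)·(1.6) + (4.2)·(2.6) + (0.2)·(0.6) + (-2.8)·(-5.4)) / 4 = 26.4/4 = 6.6
  S[X_2,X_2] = ((0.6)·(0.6) + (1.6)·(1.6) + (2.6)·(2.6) + (0.6)·(0.6) + (-5.4)·(-5.4)) / 4 = 39.2/4 = 9.8
  S = [[8.7, 6.6],
 [6.6, 9.8]].

Step 3 — invert S. det(S) = 8.7·9.8 - (6.6)² = 41.7.
  S^{-1} = (1/det) · [[d, -b], [-b, a]] = [[0.235, -0.1583],
 [-0.1583, 0.2086]].

Step 4 — quadratic form (x̄ - mu_0)^T · S^{-1} · (x̄ - mu_0):
  S^{-1} · (x̄ - mu_0) = (-1.3717, 1.4748),
  (x̄ - mu_0)^T · [...] = (-2.2)·(-1.3717) + (5.4)·(1.4748) = 10.9818.

Step 5 — scale by n: T² = 5 · 10.9818 = 54.9089.

T² ≈ 54.9089


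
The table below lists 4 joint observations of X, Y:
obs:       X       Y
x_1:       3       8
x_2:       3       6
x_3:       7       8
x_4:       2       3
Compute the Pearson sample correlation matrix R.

Step 1 — column means:
  mean(X) = (3 + 3 + 7 + 2) / 4 = 15/4 = 3.75
  mean(Y) = (8 + 6 + 8 + 3) / 4 = 25/4 = 6.25

Step 2 — sample variances and covariances s[i,j] = (1/(n-1)) · Σ_k (x_{k,i} - mean_i) · (x_{k,j} - mean_j), with n-1 = 3:
  s[X,X] = ((-0.75)·(-0.75) + (-0.75)·(-0.75) + (3.25)·(3.25) + (-1.75)·(-1.75)) / 3 = 14.75/3 = 4.9167
  s[X,Y] = ((-0.75)·(1.75) + (-0.75)·(-0.25) + (3.25)·(1.75) + (-1.75)·(-3.25)) / 3 = 10.25/3 = 3.4167
  s[Y,Y] = ((1.75)·(1.75) + (-0.25)·(-0.25) + (1.75)·(1.75) + (-3.25)·(-3.25)) / 3 = 16.75/3 = 5.5833
  Sample standard deviations s_i = √(s[i,i]):
  s(X) = √(4.9167) = 2.2174
  s(Y) = √(5.5833) = 2.3629

Step 3 — r_{ij} = s_{ij} / (s_i · s_j):
  r[X,X] = 1 (diagonal).
  r[X,Y] = 3.4167 / (2.2174 · 2.3629) = 3.4167 / 5.2394 = 0.6521
  r[Y,Y] = 1 (diagonal).

R is symmetric with unit diagonal. Assembling:

R = [[1, 0.6521],
 [0.6521, 1]]


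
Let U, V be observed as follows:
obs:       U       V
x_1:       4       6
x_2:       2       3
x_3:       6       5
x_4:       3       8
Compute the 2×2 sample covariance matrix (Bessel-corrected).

Step 1 — column means:
  mean(U) = (4 + 2 + 6 + 3) / 4 = 15/4 = 3.75
  mean(V) = (6 + 3 + 5 + 8) / 4 = 22/4 = 5.5

Step 2 — sample covariance S[i,j] = (1/(n-1)) · Σ_k (x_{k,i} - mean_i) · (x_{k,j} - mean_j), with n-1 = 3.
  S[U,U] = ((0.25)·(0.25) + (-1.75)·(-1.75) + (2.25)·(2.25) + (-0.75)·(-0.75)) / 3 = 8.75/3 = 2.9167
  S[U,V] = ((0.25)·(0.5) + (-1.75)·(-2.5) + (2.25)·(-0.5) + (-0.75)·(2.5)) / 3 = 1.5/3 = 0.5
  S[V,V] = ((0.5)·(0.5) + (-2.5)·(-2.5) + (-0.5)·(-0.5) + (2.5)·(2.5)) / 3 = 13/3 = 4.3333

S is symmetric (S[j,i] = S[i,j]). Assembling:

S = [[2.9167, 0.5],
 [0.5, 4.3333]]


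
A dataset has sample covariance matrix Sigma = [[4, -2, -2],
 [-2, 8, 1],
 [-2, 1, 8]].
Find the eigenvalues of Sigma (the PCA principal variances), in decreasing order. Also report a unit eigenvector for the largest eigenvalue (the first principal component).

Step 1 — characteristic polynomial p(λ) = det(λI - Sigma) = λ³ - tr·λ² + c_1·λ - det, where tr = trace, c_1 = sum of the principal 2×2 minors, det = det(Sigma):
  tr = 4 + 8 + 8 = 20,
  c_1 = (4·8 - (-2)²) + (4·8 - (-2)²) + (8·8 - (1)²) = 28 + 28 + 63 = 119,
  det = 4·(8·8 - (1)²) - (-2)·((-2)·8 - (1)·(-2)) + (-2)·((-2)·(1) - 8·(-2)) = 4·(63) - (-2)·(-14) + (-2)·(14) = 196.
  So p(λ) = λ³ - 20λ² + 119λ - 196.
Step 2 — look for an integer root (rational root theorem: any rational root is an integer divisor of 196). Testing λ = 7:
  p(7) = 343 - 980 + 833 - 196 = 0  ✓
  Dividing out (λ - 7): p(λ) = (λ - 7)(λ² - 13λ + 28).
Step 3 — remaining eigenvalues from the quadratic λ² - 13λ + 28 = 0:
  Δ = 13² - 4·28 = 169 - 112 = 57,  λ = (13 ± √57)/2 = (13 ± 7.5498)/2 ≈ 10.2749 or 2.7251.
  Sorted: λ_1 = 10.2749,  λ_2 = 7,  λ_3 = 2.7251  (check: sum = 20 = tr ✓).

Step 4 — unit eigenvector for λ_1 ≈ 10.2749: v spans the null space of (Sigma - λ_1 I), whose rows are
  r_1 = (-6.2749, -2, -2),  r_2 = (-2, -2.2749, 1),  r_3 = (-2, 1, -2.2749).
  v is orthogonal to every row, so take v ∝ r_1 × r_2 = ((-2)·(1) - (-2)·(-2.2749), (-2)·(-2) - (-6.2749)·(1), (-6.2749)·(-2.2749) - (-2)·(-2)) ≈ (-6.5498, 10.2749, 10.2749).
  Rescale (multiply by -1 so the first nonzero entry is positive): u = (6.5498, -10.2749, -10.2749).
  ||u|| = √((6.5498)² + (-10.2749)² + (-10.2749)²) = √(254.0482) ≈ 15.9389,  v_1 = u/||u|| ≈ (0.4109, -0.6446, -0.6446) (||v_1|| = 1).

λ_1 = 10.2749,  λ_2 = 7,  λ_3 = 2.7251;  v_1 ≈ (0.4109, -0.6446, -0.6446)


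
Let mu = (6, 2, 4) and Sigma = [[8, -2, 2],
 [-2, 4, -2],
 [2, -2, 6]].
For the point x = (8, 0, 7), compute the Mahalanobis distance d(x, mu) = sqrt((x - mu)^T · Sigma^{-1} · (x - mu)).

Step 1 — centre the observation: (x - mu) = (2, -2, 3).

Step 2 — invert Sigma (cofactor / det for 3×3, or solve directly):
  Sigma^{-1} = [[0.1471, 0.0588, -0.0294],
 [0.0588, 0.3235, 0.0882],
 [-0.0294, 0.0882, 0.2059]].

Step 3 — form the quadratic (x - mu)^T · Sigma^{-1} · (x - mu):
  Sigma^{-1} · (x - mu) = (0.0882, -0.2647, 0.3824).
  (x - mu)^T · [Sigma^{-1} · (x - mu)] = (2)·(0.0882) + (-2)·(-0.2647) + (3)·(0.3824) = 1.8529.

Step 4 — take square root: d = √(1.8529) ≈ 1.3612.

d(x, mu) = √(1.8529) ≈ 1.3612


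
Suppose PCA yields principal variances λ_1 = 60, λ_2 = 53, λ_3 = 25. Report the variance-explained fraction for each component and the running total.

Step 1 — total variance = trace(Sigma) = Σ λ_i = 60 + 53 + 25 = 138.

Step 2 — fraction explained by component i = λ_i / Σ λ:
  PC1: 60/138 = 0.4348
  PC2: 53/138 = 0.3841
  PC3: 25/138 = 0.1812

Step 3 — cumulative fraction after k components = (λ_1 + ... + λ_k) / Σ λ:
  k = 1: 60/138 = 0.4348
  k = 2: (60 + 53)/138 = 113/138 = 0.8188
  k = 3: (60 + 53 + 25)/138 = 138/138 = 1

Summary (fraction, with percent):

explained: PC1 0.4348 (43.48%), PC2 0.3841 (38.41%), PC3 0.1812 (18.12%);  cumulative: 0.4348, 0.8188, 1


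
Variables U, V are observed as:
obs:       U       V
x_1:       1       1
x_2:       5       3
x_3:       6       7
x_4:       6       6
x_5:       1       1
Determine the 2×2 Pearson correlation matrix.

Step 1 — column means:
  mean(U) = (1 + 5 + 6 + 6 + 1) / 5 = 19/5 = 3.8
  mean(V) = (1 + 3 + 7 + 6 + 1) / 5 = 18/5 = 3.6

Step 2 — sample variances and covariances s[i,j] = (1/(n-1)) · Σ_k (x_{k,i} - mean_i) · (x_{k,j} - mean_j), with n-1 = 4:
  s[U,U] = ((-2.8)·(-2.8) + (1.2)·(1.2) + (2.2)·(2.2) + (2.2)·(2.2) + (-2.8)·(-2.8)) / 4 = 26.8/4 = 6.7
  s[U,V] = ((-2.8)·(-2.6) + (1.2)·(-0.6) + (2.2)·(3.4) + (2.2)·(2.4) + (-2.8)·(-2.6)) / 4 = 26.6/4 = 6.65
  s[V,V] = ((-2.6)·(-2.6) + (-0.6)·(-0.6) + (3.4)·(3.4) + (2.4)·(2.4) + (-2.6)·(-2.6)) / 4 = 31.2/4 = 7.8
  Sample standard deviations s_i = √(s[i,i]):
  s(U) = √(6.7) = 2.5884
  s(V) = √(7.8) = 2.7928

Step 3 — r_{ij} = s_{ij} / (s_i · s_j):
  r[U,U] = 1 (diagonal).
  r[U,V] = 6.65 / (2.5884 · 2.7928) = 6.65 / 7.2291 = 0.9199
  r[V,V] = 1 (diagonal).

R is symmetric with unit diagonal. Assembling:

R = [[1, 0.9199],
 [0.9199, 1]]


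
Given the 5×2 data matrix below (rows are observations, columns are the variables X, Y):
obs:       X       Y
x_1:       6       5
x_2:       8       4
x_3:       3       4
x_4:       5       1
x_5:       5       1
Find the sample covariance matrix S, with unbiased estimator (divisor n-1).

Step 1 — column means:
  mean(X) = (6 + 8 + 3 + 5 + 5) / 5 = 27/5 = 5.4
  mean(Y) = (5 + 4 + 4 + 1 + 1) / 5 = 15/5 = 3

Step 2 — sample covariance S[i,j] = (1/(n-1)) · Σ_k (x_{k,i} - mean_i) · (x_{k,j} - mean_j), with n-1 = 4.
  S[X,X] = ((0.6)·(0.6) + (2.6)·(2.6) + (-2.4)·(-2.4) + (-0.4)·(-0.4) + (-0.4)·(-0.4)) / 4 = 13.2/4 = 3.3
  S[X,Y] = ((0.6)·(2) + (2.6)·(1) + (-2.4)·(1) + (-0.4)·(-2) + (-0.4)·(-2)) / 4 = 3/4 = 0.75
  S[Y,Y] = ((2)·(2) + (1)·(1) + (1)·(1) + (-2)·(-2) + (-2)·(-2)) / 4 = 14/4 = 3.5

S is symmetric (S[j,i] = S[i,j]). Assembling:

S = [[3.3, 0.75],
 [0.75, 3.5]]


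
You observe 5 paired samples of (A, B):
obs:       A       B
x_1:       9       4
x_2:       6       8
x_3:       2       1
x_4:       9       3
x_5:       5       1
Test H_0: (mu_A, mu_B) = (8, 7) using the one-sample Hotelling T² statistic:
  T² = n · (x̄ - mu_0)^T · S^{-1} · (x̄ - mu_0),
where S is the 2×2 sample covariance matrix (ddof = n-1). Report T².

Step 1 — sample mean vector:
  mean(A) = (9 + 6 + 2 + 9 + 5) / 5 = 31/5 = 6.2
  mean(B) = (4 + 8 + 1 + 3 + 1) / 5 = 17/5 = 3.4
  x̄ = (6.2, 3.4),  deviation x̄ - mu_0 = (6.2, 3.4) - (8, 7) = (-1.8, -3.6).

Step 2 — sample covariance matrix, S[i,j] = (1/(n-1)) · Σ_k (x_{k,i} - mean_i) · (x_{k,j} - mean_j), divisor n-1 = 4:
  S[A,A] = ((2.8)·(2.8) + (-0.2)·(-0.2) + (-4.2)·(-4.2) + (2.8)·(2.8) + (-1.2)·(-1.2)) / 4 = 34.8/4 = 8.7
  S[A,B] = ((2.8)·(0.6) + (-0.2)·(4.6) + (-4.2)·(-2.4) + (2.8)·(-0.4) + (-1.2)·(-2.4)) / 4 = 12.6/4 = 3.15
  S[B,B] = ((0.6)·(0.6) + (4.6)·(4.6) + (-2.4)·(-2.4) + (-0.4)·(-0.4) + (-2.4)·(-2.4)) / 4 = 33.2/4 = 8.3
  S = [[8.7, 3.15],
 [3.15, 8.3]].

Step 3 — invert S. det(S) = 8.7·8.3 - (3.15)² = 62.2875.
  S^{-1} = (1/det) · [[d, -b], [-b, a]] = [[0.1333, -0.0506],
 [-0.0506, 0.1397]].

Step 4 — quadratic form (x̄ - mu_0)^T · S^{-1} · (x̄ - mu_0):
  S^{-1} · (x̄ - mu_0) = (-0.0578, -0.4118),
  (x̄ - mu_0)^T · [...] = (-1.8)·(-0.0578) + (-3.6)·(-0.4118) = 1.5865.

Step 5 — scale by n: T² = 5 · 1.5865 = 7.9326.

T² ≈ 7.9326


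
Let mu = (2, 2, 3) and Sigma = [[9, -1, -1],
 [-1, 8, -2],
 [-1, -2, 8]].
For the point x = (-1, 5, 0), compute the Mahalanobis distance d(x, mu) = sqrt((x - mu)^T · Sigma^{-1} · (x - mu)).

Step 1 — centre the observation: (x - mu) = (-3, 3, -3).

Step 2 — invert Sigma (cofactor / det for 3×3, or solve directly):
  Sigma^{-1} = [[0.1154, 0.0192, 0.0192],
 [0.0192, 0.1365, 0.0365],
 [0.0192, 0.0365, 0.1365]].

Step 3 — form the quadratic (x - mu)^T · Sigma^{-1} · (x - mu):
  Sigma^{-1} · (x - mu) = (-0.3462, 0.2423, -0.3577).
  (x - mu)^T · [Sigma^{-1} · (x - mu)] = (-3)·(-0.3462) + (3)·(0.2423) + (-3)·(-0.3577) = 2.8385.

Step 4 — take square root: d = √(2.8385) ≈ 1.6848.

d(x, mu) = √(2.8385) ≈ 1.6848


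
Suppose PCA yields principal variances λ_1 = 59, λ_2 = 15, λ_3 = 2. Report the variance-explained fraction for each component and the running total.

Step 1 — total variance = trace(Sigma) = Σ λ_i = 59 + 15 + 2 = 76.

Step 2 — fraction explained by component i = λ_i / Σ λ:
  PC1: 59/76 = 0.7763
  PC2: 15/76 = 0.1974
  PC3: 2/76 = 0.0263

Step 3 — cumulative fraction after k components = (λ_1 + ... + λ_k) / Σ λ:
  k = 1: 59/76 = 0.7763
  k = 2: (59 + 15)/76 = 74/76 = 0.9737
  k = 3: (59 + 15 + 2)/76 = 76/76 = 1

Summary (fraction, with percent):

explained: PC1 0.7763 (77.63%), PC2 0.1974 (19.74%), PC3 0.0263 (2.63%);  cumulative: 0.7763, 0.9737, 1


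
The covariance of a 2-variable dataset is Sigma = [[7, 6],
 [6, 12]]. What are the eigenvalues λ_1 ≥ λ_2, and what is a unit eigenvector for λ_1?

Step 1 — characteristic polynomial of 2×2 Sigma:
  det(Sigma - λI) = λ² - trace · λ + det = 0.
  trace = 7 + 12 = 19, det = 7·12 - (6)² = 48.
Step 2 — discriminant:
  Δ = trace² - 4·det = 361 - 192 = 169.
Step 3 — eigenvalues:
  λ = (trace ± √Δ)/2 = (19 ± 13)/2,
  λ_1 = 16,  λ_2 = 3.

Step 4 — unit eigenvector for λ_1: solve (Sigma - λ_1 I)v = 0. First row:
  (7 - 16)·v_x + (6)·v_y = 0, i.e. (-9)·v_x + (6)·v_y = 0,
  so v ∝ (b, λ_1 - a) = (6, 9) = u.
  ||u|| = √((6)² + (9)²) = √(117) ≈ 10.8167,
  v_1 = u/||u|| ≈ (0.5547, 0.8321) (||v_1|| = 1).

λ_1 = 16,  λ_2 = 3;  v_1 ≈ (0.5547, 0.8321)


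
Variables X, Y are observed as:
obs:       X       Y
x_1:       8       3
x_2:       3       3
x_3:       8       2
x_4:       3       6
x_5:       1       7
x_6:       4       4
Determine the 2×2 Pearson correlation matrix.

Step 1 — column means:
  mean(X) = (8 + 3 + 8 + 3 + 1 + 4) / 6 = 27/6 = 4.5
  mean(Y) = (3 + 3 + 2 + 6 + 7 + 4) / 6 = 25/6 = 4.1667

Step 2 — sample variances and covariances s[i,j] = (1/(n-1)) · Σ_k (x_{k,i} - mean_i) · (x_{k,j} - mean_j), with n-1 = 5:
  s[X,X] = ((3.5)·(3.5) + (-1.5)·(-1.5) + (3.5)·(3.5) + (-1.5)·(-1.5) + (-3.5)·(-3.5) + (-0.5)·(-0.5)) / 5 = 41.5/5 = 8.3
  s[X,Y] = ((3.5)·(-1.1667) + (-1.5)·(-1.1667) + (3.5)·(-2.1667) + (-1.5)·(1.8333) + (-3.5)·(2.8333) + (-0.5)·(-0.1667)) / 5 = -22.5/5 = -4.5
  s[Y,Y] = ((-1.1667)·(-1.1667) + (-1.1667)·(-1.1667) + (-2.1667)·(-2.1667) + (1.8333)·(1.8333) + (2.8333)·(2.8333) + (-0.1667)·(-0.1667)) / 5 = 18.8333/5 = 3.7667
  Sample standard deviations s_i = √(s[i,i]):
  s(X) = √(8.3) = 2.881
  s(Y) = √(3.7667) = 1.9408

Step 3 — r_{ij} = s_{ij} / (s_i · s_j):
  r[X,X] = 1 (diagonal).
  r[X,Y] = -4.5 / (2.881 · 1.9408) = -4.5 / 5.5914 = -0.8048
  r[Y,Y] = 1 (diagonal).

R is symmetric with unit diagonal. Assembling:

R = [[1, -0.8048],
 [-0.8048, 1]]


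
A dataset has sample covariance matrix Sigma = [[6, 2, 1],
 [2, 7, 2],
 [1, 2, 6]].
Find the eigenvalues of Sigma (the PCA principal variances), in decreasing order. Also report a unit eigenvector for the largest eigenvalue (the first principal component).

Step 1 — characteristic polynomial p(λ) = det(λI - Sigma) = λ³ - tr·λ² + c_1·λ - det, where tr = trace, c_1 = sum of the principal 2×2 minors, det = det(Sigma):
  tr = 6 + 7 + 6 = 19,
  c_1 = (6·7 - (2)²) + (6·6 - (1)²) + (7·6 - (2)²) = 38 + 35 + 38 = 111,
  det = 6·(7·6 - (2)²) - (2)·((2)·6 - (2)·(1)) + (1)·((2)·(2) - 7·(1)) = 6·(38) - (2)·(10) + (1)·(-3) = 205.
  So p(λ) = λ³ - 19λ² + 111λ - 205.
Step 2 — look for an integer root (rational root theorem: any rational root is an integer divisor of 205). Testing λ = 5:
  p(5) = 125 - 475 + 555 - 205 = 0  ✓
  Dividing out (λ - 5): p(λ) = (λ - 5)(λ² - 14λ + 41).
Step 3 — remaining eigenvalues from the quadratic λ² - 14λ + 41 = 0:
  Δ = 14² - 4·41 = 196 - 164 = 32,  λ = (14 ± √32)/2 = (14 ± 5.6569)/2 ≈ 9.8284 or 4.1716.
  Sorted: λ_1 = 9.8284,  λ_2 = 5,  λ_3 = 4.1716  (check: sum = 19 = tr ✓).

Step 4 — unit eigenvector for λ_1 ≈ 9.8284: v spans the null space of (Sigma - λ_1 I), whose rows are
  r_1 = (-3.8284, 2, 1),  r_2 = (2, -2.8284, 2),  r_3 = (1, 2, -3.8284).
  v is orthogonal to every row, so take v ∝ r_1 × r_2 = ((2)·(2) - (1)·(-2.8284), (1)·(2) - (-3.8284)·(2), (-3.8284)·(-2.8284) - (2)·(2)) ≈ (6.8284, 9.6569, 6.8284).
  Let u = (6.8284, 9.6569, 6.8284).
  ||u|| = √((6.8284)² + (9.6569)² + (6.8284)²) = √(186.5097) ≈ 13.6569,  v_1 = u/||u|| ≈ (0.5, 0.7071, 0.5) (||v_1|| = 1).

λ_1 = 9.8284,  λ_2 = 5,  λ_3 = 4.1716;  v_1 ≈ (0.5, 0.7071, 0.5)


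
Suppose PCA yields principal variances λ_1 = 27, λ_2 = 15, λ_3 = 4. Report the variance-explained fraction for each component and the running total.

Step 1 — total variance = trace(Sigma) = Σ λ_i = 27 + 15 + 4 = 46.

Step 2 — fraction explained by component i = λ_i / Σ λ:
  PC1: 27/46 = 0.587
  PC2: 15/46 = 0.3261
  PC3: 4/46 = 0.087

Step 3 — cumulative fraction after k components = (λ_1 + ... + λ_k) / Σ λ:
  k = 1: 27/46 = 0.587
  k = 2: (27 + 15)/46 = 42/46 = 0.913
  k = 3: (27 + 15 + 4)/46 = 46/46 = 1

Summary (fraction, with percent):

explained: PC1 0.587 (58.7%), PC2 0.3261 (32.61%), PC3 0.087 (8.7%);  cumulative: 0.587, 0.913, 1


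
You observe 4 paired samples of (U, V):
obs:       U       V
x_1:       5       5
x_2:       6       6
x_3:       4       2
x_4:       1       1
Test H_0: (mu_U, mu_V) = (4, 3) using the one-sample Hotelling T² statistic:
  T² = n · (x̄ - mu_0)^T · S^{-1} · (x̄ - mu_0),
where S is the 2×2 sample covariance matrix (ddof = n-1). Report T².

Step 1 — sample mean vector:
  mean(U) = (5 + 6 + 4 + 1) / 4 = 16/4 = 4
  mean(V) = (5 + 6 + 2 + 1) / 4 = 14/4 = 3.5
  x̄ = (4, 3.5),  deviation x̄ - mu_0 = (4, 3.5) - (4, 3) = (0, 0.5).

Step 2 — sample covariance matrix, S[i,j] = (1/(n-1)) · Σ_k (x_{k,i} - mean_i) · (x_{k,j} - mean_j), divisor n-1 = 3:
  S[U,U] = ((1)·(1) + (2)·(2) + (0)·(0) + (-3)·(-3)) / 3 = 14/3 = 4.6667
  S[U,V] = ((1)·(1.5) + (2)·(2.5) + (0)·(-1.5) + (-3)·(-2.5)) / 3 = 14/3 = 4.6667
  S[V,V] = ((1.5)·(1.5) + (2.5)·(2.5) + (-1.5)·(-1.5) + (-2.5)·(-2.5)) / 3 = 17/3 = 5.6667
  S = [[4.6667, 4.6667],
 [4.6667, 5.6667]].

Step 3 — invert S. det(S) = 4.6667·5.6667 - (4.6667)² = 4.6667.
  S^{-1} = (1/det) · [[d, -b], [-b, a]] = [[1.2143, -1],
 [-1, 1]].

Step 4 — quadratic form (x̄ - mu_0)^T · S^{-1} · (x̄ - mu_0):
  S^{-1} · (x̄ - mu_0) = (-0.5, 0.5),
  (x̄ - mu_0)^T · [...] = (0)·(-0.5) + (0.5)·(0.5) = 0.25.

Step 5 — scale by n: T² = 4 · 0.25 = 1.

T² ≈ 1


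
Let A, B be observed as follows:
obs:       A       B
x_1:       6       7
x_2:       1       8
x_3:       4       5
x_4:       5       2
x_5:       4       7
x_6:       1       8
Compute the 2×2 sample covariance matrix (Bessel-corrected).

Step 1 — column means:
  mean(A) = (6 + 1 + 4 + 5 + 4 + 1) / 6 = 21/6 = 3.5
  mean(B) = (7 + 8 + 5 + 2 + 7 + 8) / 6 = 37/6 = 6.1667

Step 2 — sample covariance S[i,j] = (1/(n-1)) · Σ_k (x_{k,i} - mean_i) · (x_{k,j} - mean_j), with n-1 = 5.
  S[A,A] = ((2.5)·(2.5) + (-2.5)·(-2.5) + (0.5)·(0.5) + (1.5)·(1.5) + (0.5)·(0.5) + (-2.5)·(-2.5)) / 5 = 21.5/5 = 4.3
  S[A,B] = ((2.5)·(0.8333) + (-2.5)·(1.8333) + (0.5)·(-1.1667) + (1.5)·(-4.1667) + (0.5)·(0.8333) + (-2.5)·(1.8333)) / 5 = -13.5/5 = -2.7
  S[B,B] = ((0.8333)·(0.8333) + (1.8333)·(1.8333) + (-1.1667)·(-1.1667) + (-4.1667)·(-4.1667) + (0.8333)·(0.8333) + (1.8333)·(1.8333)) / 5 = 26.8333/5 = 5.3667

S is symmetric (S[j,i] = S[i,j]). Assembling:

S = [[4.3, -2.7],
 [-2.7, 5.3667]]


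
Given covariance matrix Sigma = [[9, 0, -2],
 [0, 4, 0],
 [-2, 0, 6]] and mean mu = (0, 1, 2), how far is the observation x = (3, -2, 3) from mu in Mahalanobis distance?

Step 1 — centre the observation: (x - mu) = (3, -3, 1).

Step 2 — invert Sigma (cofactor / det for 3×3, or solve directly):
  Sigma^{-1} = [[0.12, 0, 0.04],
 [0, 0.25, 0],
 [0.04, 0, 0.18]].

Step 3 — form the quadratic (x - mu)^T · Sigma^{-1} · (x - mu):
  Sigma^{-1} · (x - mu) = (0.4, -0.75, 0.3).
  (x - mu)^T · [Sigma^{-1} · (x - mu)] = (3)·(0.4) + (-3)·(-0.75) + (1)·(0.3) = 3.75.

Step 4 — take square root: d = √(3.75) ≈ 1.9365.

d(x, mu) = √(3.75) ≈ 1.9365


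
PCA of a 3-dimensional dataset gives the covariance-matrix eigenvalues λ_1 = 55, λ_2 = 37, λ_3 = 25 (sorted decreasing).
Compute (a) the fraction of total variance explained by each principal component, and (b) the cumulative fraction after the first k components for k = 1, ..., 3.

Step 1 — total variance = trace(Sigma) = Σ λ_i = 55 + 37 + 25 = 117.

Step 2 — fraction explained by component i = λ_i / Σ λ:
  PC1: 55/117 = 0.4701
  PC2: 37/117 = 0.3162
  PC3: 25/117 = 0.2137

Step 3 — cumulative fraction after k components = (λ_1 + ... + λ_k) / Σ λ:
  k = 1: 55/117 = 0.4701
  k = 2: (55 + 37)/117 = 92/117 = 0.7863
  k = 3: (55 + 37 + 25)/117 = 117/117 = 1

Summary (fraction, with percent):

explained: PC1 0.4701 (47.01%), PC2 0.3162 (31.62%), PC3 0.2137 (21.37%);  cumulative: 0.4701, 0.7863, 1


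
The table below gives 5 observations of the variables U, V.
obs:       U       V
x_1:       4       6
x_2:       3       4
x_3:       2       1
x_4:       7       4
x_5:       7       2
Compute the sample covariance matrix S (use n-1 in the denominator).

Step 1 — column means:
  mean(U) = (4 + 3 + 2 + 7 + 7) / 5 = 23/5 = 4.6
  mean(V) = (6 + 4 + 1 + 4 + 2) / 5 = 17/5 = 3.4

Step 2 — sample covariance S[i,j] = (1/(n-1)) · Σ_k (x_{k,i} - mean_i) · (x_{k,j} - mean_j), with n-1 = 4.
  S[U,U] = ((-0.6)·(-0.6) + (-1.6)·(-1.6) + (-2.6)·(-2.6) + (2.4)·(2.4) + (2.4)·(2.4)) / 4 = 21.2/4 = 5.3
  S[U,V] = ((-0.6)·(2.6) + (-1.6)·(0.6) + (-2.6)·(-2.4) + (2.4)·(0.6) + (2.4)·(-1.4)) / 4 = 1.8/4 = 0.45
  S[V,V] = ((2.6)·(2.6) + (0.6)·(0.6) + (-2.4)·(-2.4) + (0.6)·(0.6) + (-1.4)·(-1.4)) / 4 = 15.2/4 = 3.8

S is symmetric (S[j,i] = S[i,j]). Assembling:

S = [[5.3, 0.45],
 [0.45, 3.8]]


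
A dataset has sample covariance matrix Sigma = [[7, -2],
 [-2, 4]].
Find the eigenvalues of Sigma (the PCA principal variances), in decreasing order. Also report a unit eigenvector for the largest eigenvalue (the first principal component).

Step 1 — characteristic polynomial of 2×2 Sigma:
  det(Sigma - λI) = λ² - trace · λ + det = 0.
  trace = 7 + 4 = 11, det = 7·4 - (-2)² = 24.
Step 2 — discriminant:
  Δ = trace² - 4·det = 121 - 96 = 25.
Step 3 — eigenvalues:
  λ = (trace ± √Δ)/2 = (11 ± 5)/2,
  λ_1 = 8,  λ_2 = 3.

Step 4 — unit eigenvector for λ_1: solve (Sigma - λ_1 I)v = 0. First row:
  (7 - 8)·v_x + (-2)·v_y = 0, i.e. (-1)·v_x + (-2)·v_y = 0,
  so v ∝ (b, λ_1 - a) = (-2, 1); multiply by -1 so the first entry is positive: u = (2, -1).
  ||u|| = √((2)² + (-1)²) = √(5) ≈ 2.2361,
  v_1 = u/||u|| ≈ (0.8944, -0.4472) (||v_1|| = 1).

λ_1 = 8,  λ_2 = 3;  v_1 ≈ (0.8944, -0.4472)


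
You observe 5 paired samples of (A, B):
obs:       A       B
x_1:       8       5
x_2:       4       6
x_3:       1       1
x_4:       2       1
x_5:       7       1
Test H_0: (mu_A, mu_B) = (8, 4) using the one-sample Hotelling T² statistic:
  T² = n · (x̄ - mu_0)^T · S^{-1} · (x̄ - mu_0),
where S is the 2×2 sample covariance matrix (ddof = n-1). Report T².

Step 1 — sample mean vector:
  mean(A) = (8 + 4 + 1 + 2 + 7) / 5 = 22/5 = 4.4
  mean(B) = (5 + 6 + 1 + 1 + 1) / 5 = 14/5 = 2.8
  x̄ = (4.4, 2.8),  deviation x̄ - mu_0 = (4.4, 2.8) - (8, 4) = (-3.6, -1.2).

Step 2 — sample covariance matrix, S[i,j] = (1/(n-1)) · Σ_k (x_{k,i} - mean_i) · (x_{k,j} - mean_j), divisor n-1 = 4:
  S[A,A] = ((3.6)·(3.6) + (-0.4)·(-0.4) + (-3.4)·(-3.4) + (-2.4)·(-2.4) + (2.6)·(2.6)) / 4 = 37.2/4 = 9.3
  S[A,B] = ((3.6)·(2.2) + (-0.4)·(3.2) + (-3.4)·(-1.8) + (-2.4)·(-1.8) + (2.6)·(-1.8)) / 4 = 12.4/4 = 3.1
  S[B,B] = ((2.2)·(2.2) + (3.2)·(3.2) + (-1.8)·(-1.8) + (-1.8)·(-1.8) + (-1.8)·(-1.8)) / 4 = 24.8/4 = 6.2
  S = [[9.3, 3.1],
 [3.1, 6.2]].

Step 3 — invert S. det(S) = 9.3·6.2 - (3.1)² = 48.05.
  S^{-1} = (1/det) · [[d, -b], [-b, a]] = [[0.129, -0.0645],
 [-0.0645, 0.1935]].

Step 4 — quadratic form (x̄ - mu_0)^T · S^{-1} · (x̄ - mu_0):
  S^{-1} · (x̄ - mu_0) = (-0.3871, 0),
  (x̄ - mu_0)^T · [...] = (-3.6)·(-0.3871) + (-1.2)·(0) = 1.3935.

Step 5 — scale by n: T² = 5 · 1.3935 = 6.9677.

T² ≈ 6.9677


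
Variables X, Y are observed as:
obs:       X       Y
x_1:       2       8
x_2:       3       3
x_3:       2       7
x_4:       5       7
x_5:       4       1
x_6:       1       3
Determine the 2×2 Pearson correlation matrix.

Step 1 — column means:
  mean(X) = (2 + 3 + 2 + 5 + 4 + 1) / 6 = 17/6 = 2.8333
  mean(Y) = (8 + 3 + 7 + 7 + 1 + 3) / 6 = 29/6 = 4.8333

Step 2 — sample variances and covariances s[i,j] = (1/(n-1)) · Σ_k (x_{k,i} - mean_i) · (x_{k,j} - mean_j), with n-1 = 5:
  s[X,X] = ((-0.8333)·(-0.8333) + (0.1667)·(0.1667) + (-0.8333)·(-0.8333) + (2.1667)·(2.1667) + (1.1667)·(1.1667) + (-1.8333)·(-1.8333)) / 5 = 10.8333/5 = 2.1667
  s[X,Y] = ((-0.8333)·(3.1667) + (0.1667)·(-1.8333) + (-0.8333)·(2.1667) + (2.1667)·(2.1667) + (1.1667)·(-3.8333) + (-1.8333)·(-1.8333)) / 5 = -1.1667/5 = -0.2333
  s[Y,Y] = ((3.1667)·(3.1667) + (-1.8333)·(-1.8333) + (2.1667)·(2.1667) + (2.1667)·(2.1667) + (-3.8333)·(-3.8333) + (-1.8333)·(-1.8333)) / 5 = 40.8333/5 = 8.1667
  Sample standard deviations s_i = √(s[i,i]):
  s(X) = √(2.1667) = 1.472
  s(Y) = √(8.1667) = 2.8577

Step 3 — r_{ij} = s_{ij} / (s_i · s_j):
  r[X,X] = 1 (diagonal).
  r[X,Y] = -0.2333 / (1.472 · 2.8577) = -0.2333 / 4.2065 = -0.0555
  r[Y,Y] = 1 (diagonal).

R is symmetric with unit diagonal. Assembling:

R = [[1, -0.0555],
 [-0.0555, 1]]


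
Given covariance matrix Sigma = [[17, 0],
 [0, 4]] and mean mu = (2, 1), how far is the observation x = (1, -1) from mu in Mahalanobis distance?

Step 1 — centre the observation: (x - mu) = (-1, -2).

Step 2 — invert Sigma. det(Sigma) = 17·4 - (0)² = 68.
  Sigma^{-1} = (1/det) · [[d, -b], [-b, a]] = [[0.0588, 0],
 [0, 0.25]].

Step 3 — form the quadratic (x - mu)^T · Sigma^{-1} · (x - mu):
  Sigma^{-1} · (x - mu) = (-0.0588, -0.5).
  (x - mu)^T · [Sigma^{-1} · (x - mu)] = (-1)·(-0.0588) + (-2)·(-0.5) = 1.0588.

Step 4 — take square root: d = √(1.0588) ≈ 1.029.

d(x, mu) = √(1.0588) ≈ 1.029


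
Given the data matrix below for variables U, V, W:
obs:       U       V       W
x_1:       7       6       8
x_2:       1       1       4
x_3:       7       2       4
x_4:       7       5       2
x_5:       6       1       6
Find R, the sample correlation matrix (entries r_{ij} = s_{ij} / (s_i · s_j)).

Step 1 — column means:
  mean(U) = (7 + 1 + 7 + 7 + 6) / 5 = 28/5 = 5.6
  mean(V) = (6 + 1 + 2 + 5 + 1) / 5 = 15/5 = 3
  mean(W) = (8 + 4 + 4 + 2 + 6) / 5 = 24/5 = 4.8

Step 2 — sample variances and covariances s[i,j] = (1/(n-1)) · Σ_k (x_{k,i} - mean_i) · (x_{k,j} - mean_j), with n-1 = 4:
  s[U,U] = ((1.4)·(1.4) + (-4.6)·(-4.6) + (1.4)·(1.4) + (1.4)·(1.4) + (0.4)·(0.4)) / 4 = 27.2/4 = 6.8
  s[U,V] = ((1.4)·(3) + (-4.6)·(-2) + (1.4)·(-1) + (1.4)·(2) + (0.4)·(-2)) / 4 = 14/4 = 3.5
  s[U,W] = ((1.4)·(3.2) + (-4.6)·(-0.8) + (1.4)·(-0.8) + (1.4)·(-2.8) + (0.4)·(1.2)) / 4 = 3.6/4 = 0.9
  s[V,V] = ((3)·(3) + (-2)·(-2) + (-1)·(-1) + (2)·(2) + (-2)·(-2)) / 4 = 22/4 = 5.5
  s[V,W] = ((3)·(3.2) + (-2)·(-0.8) + (-1)·(-0.8) + (2)·(-2.8) + (-2)·(1.2)) / 4 = 4/4 = 1
  s[W,W] = ((3.2)·(3.2) + (-0.8)·(-0.8) + (-0.8)·(-0.8) + (-2.8)·(-2.8) + (1.2)·(1.2)) / 4 = 20.8/4 = 5.2
  Sample standard deviations s_i = √(s[i,i]):
  s(U) = √(6.8) = 2.6077
  s(V) = √(5.5) = 2.3452
  s(W) = √(5.2) = 2.2804

Step 3 — r_{ij} = s_{ij} / (s_i · s_j):
  r[U,U] = 1 (diagonal).
  r[U,V] = 3.5 / (2.6077 · 2.3452) = 3.5 / 6.1156 = 0.5723
  r[U,W] = 0.9 / (2.6077 · 2.2804) = 0.9 / 5.9464 = 0.1514
  r[V,V] = 1 (diagonal).
  r[V,W] = 1 / (2.3452 · 2.2804) = 1 / 5.3479 = 0.187
  r[W,W] = 1 (diagonal).

R is symmetric with unit diagonal. Assembling:

R = [[1, 0.5723, 0.1514],
 [0.5723, 1, 0.187],
 [0.1514, 0.187, 1]]


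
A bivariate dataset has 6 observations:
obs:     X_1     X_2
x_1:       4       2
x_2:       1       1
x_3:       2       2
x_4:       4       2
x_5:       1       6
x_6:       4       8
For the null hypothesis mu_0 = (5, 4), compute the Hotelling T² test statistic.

Step 1 — sample mean vector:
  mean(X_1) = (4 + 1 + 2 + 4 + 1 + 4) / 6 = 16/6 = 2.6667
  mean(X_2) = (2 + 1 + 2 + 2 + 6 + 8) / 6 = 21/6 = 3.5
  x̄ = (2.6667, 3.5),  deviation x̄ - mu_0 = (2.6667, 3.5) - (5, 4) = (-2.3333, -0.5).

Step 2 — sample covariance matrix, S[i,j] = (1/(n-1)) · Σ_k (x_{k,i} - mean_i) · (x_{k,j} - mean_j), divisor n-1 = 5:
  S[X_1,X_1] = ((1.3333)·(1.3333) + (-1.6667)·(-1.6667) + (-0.6667)·(-0.6667) + (1.3333)·(1.3333) + (-1.6667)·(-1.6667) + (1.3333)·(1.3333)) / 5 = 11.3333/5 = 2.2667
  S[X_1,X_2] = ((1.3333)·(-1.5) + (-1.6667)·(-2.5) + (-0.6667)·(-1.5) + (1.3333)·(-1.5) + (-1.6667)·(2.5) + (1.3333)·(4.5)) / 5 = 3/5 = 0.6
  S[X_2,X_2] = ((-1.5)·(-1.5) + (-2.5)·(-2.5) + (-1.5)·(-1.5) + (-1.5)·(-1.5) + (2.5)·(2.5) + (4.5)·(4.5)) / 5 = 39.5/5 = 7.9
  S = [[2.2667, 0.6],
 [0.6, 7.9]].

Step 3 — invert S. det(S) = 2.2667·7.9 - (0.6)² = 17.5467.
  S^{-1} = (1/det) · [[d, -b], [-b, a]] = [[0.4502, -0.0342],
 [-0.0342, 0.1292]].

Step 4 — quadratic form (x̄ - mu_0)^T · S^{-1} · (x̄ - mu_0):
  S^{-1} · (x̄ - mu_0) = (-1.0334, 0.0152),
  (x̄ - mu_0)^T · [...] = (-2.3333)·(-1.0334) + (-0.5)·(0.0152) = 2.4037.

Step 5 — scale by n: T² = 6 · 2.4037 = 14.4225.

T² ≈ 14.4225


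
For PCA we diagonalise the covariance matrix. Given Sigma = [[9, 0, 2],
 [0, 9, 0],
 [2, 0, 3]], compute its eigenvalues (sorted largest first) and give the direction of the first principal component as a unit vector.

Step 1 — characteristic polynomial p(λ) = det(λI - Sigma) = λ³ - tr·λ² + c_1·λ - det, where tr = trace, c_1 = sum of the principal 2×2 minors, det = det(Sigma):
  tr = 9 + 9 + 3 = 21,
  c_1 = (9·9 - (0)²) + (9·3 - (2)²) + (9·3 - (0)²) = 81 + 23 + 27 = 131,
  det = 9·(9·3 - (0)²) - (0)·((0)·3 - (0)·(2)) + (2)·((0)·(0) - 9·(2)) = 9·(27) - (0)·(0) + (2)·(-18) = 207.
  So p(λ) = λ³ - 21λ² + 131λ - 207.
Step 2 — look for an integer root (rational root theorem: any rational root is an integer divisor of 207). Testing λ = 9:
  p(9) = 729 - 1701 + 1179 - 207 = 0  ✓
  Dividing out (λ - 9): p(λ) = (λ - 9)(λ² - 12λ + 23).
Step 3 — remaining eigenvalues from the quadratic λ² - 12λ + 23 = 0:
  Δ = 12² - 4·23 = 144 - 92 = 52,  λ = (12 ± √52)/2 = (12 ± 7.2111)/2 ≈ 9.6056 or 2.3944.
  Sorted: λ_1 = 9.6056,  λ_2 = 9,  λ_3 = 2.3944  (check: sum = 21 = tr ✓).

Step 4 — unit eigenvector for λ_1 ≈ 9.6056: v spans the null space of (Sigma - λ_1 I), whose rows are
  r_1 = (-0.6056, 0, 2),  r_2 = (0, -0.6056, 0),  r_3 = (2, 0, -6.6056).
  v is orthogonal to every row, so take v ∝ r_1 × r_2 = ((0)·(0) - (2)·(-0.6056), (2)·(0) - (-0.6056)·(0), (-0.6056)·(-0.6056) - (0)·(0)) ≈ (1.2111, 0, 0.3667).
  Let u = (1.2111, 0, 0.3667).
  ||u|| = √((1.2111)² + (0)² + (0.3667)²) = √(1.6012) ≈ 1.2654,  v_1 = u/||u|| ≈ (0.9571, 0, 0.2898) (||v_1|| = 1).

λ_1 = 9.6056,  λ_2 = 9,  λ_3 = 2.3944;  v_1 ≈ (0.9571, 0, 0.2898)
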